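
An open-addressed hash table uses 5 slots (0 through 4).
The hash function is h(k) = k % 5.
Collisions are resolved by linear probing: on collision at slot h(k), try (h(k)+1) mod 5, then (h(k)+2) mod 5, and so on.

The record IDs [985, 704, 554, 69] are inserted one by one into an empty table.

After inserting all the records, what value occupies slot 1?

554

985 hashes to 0; slot 0 is free => place at 0.
704 hashes to 4; slot 4 is free => place at 4.
554 hashes to 4; 4,0 taken => place at 1.
69 hashes to 4; 4,0,1 taken => place at 2.
Table: [985, 554, 69, —, 704]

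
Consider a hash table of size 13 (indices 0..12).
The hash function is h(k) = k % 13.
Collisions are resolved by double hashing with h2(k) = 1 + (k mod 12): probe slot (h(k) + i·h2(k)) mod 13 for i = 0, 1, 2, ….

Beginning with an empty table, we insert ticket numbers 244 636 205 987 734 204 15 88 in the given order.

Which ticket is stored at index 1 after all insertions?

205

244 hashes to 10; slot 10 is free => place at 10.
636 hashes to 12; slot 12 is free => place at 12.
205 hashes to 10, h2=2; 10,12 taken => place at 1.
987 hashes to 12, h2=4; 12 taken => place at 3.
734 hashes to 6; slot 6 is free => place at 6.
204 hashes to 9; slot 9 is free => place at 9.
15 hashes to 2; slot 2 is free => place at 2.
88 hashes to 10, h2=5; 10,2 taken => place at 7.
Table: [∅, 205, 15, 987, ∅, ∅, 734, 88, ∅, 204, 244, ∅, 636]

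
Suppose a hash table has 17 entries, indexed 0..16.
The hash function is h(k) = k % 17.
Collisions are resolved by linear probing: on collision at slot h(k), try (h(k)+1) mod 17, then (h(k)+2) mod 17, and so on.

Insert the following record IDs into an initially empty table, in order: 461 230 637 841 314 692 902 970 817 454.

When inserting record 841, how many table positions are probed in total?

3

461 hashes to 2; slot 2 is free => place at 2.
230 hashes to 9; slot 9 is free => place at 9.
637 hashes to 8; slot 8 is free => place at 8.
841 hashes to 8; 8,9 taken => place at 10.
314 hashes to 8; 8,9,10 taken => place at 11.
692 hashes to 12; slot 12 is free => place at 12.
902 hashes to 1; slot 1 is free => place at 1.
970 hashes to 1; 1,2 taken => place at 3.
817 hashes to 1; 1,2,3 taken => place at 4.
454 hashes to 12; 12 taken => place at 13.
Table: [_, 902, 461, 970, 817, _, _, _, 637, 230, 841, 314, 692, 454, _, _, _]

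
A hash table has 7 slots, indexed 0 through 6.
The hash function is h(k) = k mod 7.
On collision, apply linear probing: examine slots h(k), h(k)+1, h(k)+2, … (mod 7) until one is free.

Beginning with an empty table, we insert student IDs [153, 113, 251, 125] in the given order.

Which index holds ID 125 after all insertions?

153: h=6 -> slot 6
113: h=1 -> slot 1
251: h=6, probe 6,0 -> slot 0
125: h=6, probe 6,0,1,2 -> slot 2
Table: [251, 113, 125, -, -, -, 153]

2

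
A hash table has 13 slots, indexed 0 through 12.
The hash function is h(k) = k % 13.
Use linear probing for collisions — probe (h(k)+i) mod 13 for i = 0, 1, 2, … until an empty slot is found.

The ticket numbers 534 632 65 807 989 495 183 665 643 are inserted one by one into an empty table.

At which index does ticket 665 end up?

534: h=1 => slot 1
632: h=8 => slot 8
65: h=0 => slot 0
807: h=1, probe 1,2 => slot 2
989: h=1, probe 1,2,3 => slot 3
495: h=1, probe 1,2,3,4 => slot 4
183: h=1, probe 1,2,3,4,5 => slot 5
665: h=2, probe 2,3,4,5,6 => slot 6
643: h=6, probe 6,7 => slot 7
Table: [65, 534, 807, 989, 495, 183, 665, 643, 632, -, -, -, -]

6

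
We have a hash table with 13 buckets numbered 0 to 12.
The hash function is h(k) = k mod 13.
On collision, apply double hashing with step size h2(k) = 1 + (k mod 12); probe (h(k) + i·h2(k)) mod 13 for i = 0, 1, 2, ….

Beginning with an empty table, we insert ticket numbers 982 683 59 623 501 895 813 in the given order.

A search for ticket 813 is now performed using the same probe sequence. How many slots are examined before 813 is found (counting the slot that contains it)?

3

982 hashes to 7; slot 7 is free -> place at 7.
683 hashes to 7, h2=12; 7 taken -> place at 6.
59 hashes to 7, h2=12; 7,6 taken -> place at 5.
623 hashes to 12; slot 12 is free -> place at 12.
501 hashes to 7, h2=10; 7 taken -> place at 4.
895 hashes to 11; slot 11 is free -> place at 11.
813 hashes to 7, h2=10; 7,4 taken -> place at 1.
Table: [—, 813, —, —, 501, 59, 683, 982, —, —, —, 895, 623]
Lookup 813: h=7, h2=10, probe 7,4,1 → found at 1.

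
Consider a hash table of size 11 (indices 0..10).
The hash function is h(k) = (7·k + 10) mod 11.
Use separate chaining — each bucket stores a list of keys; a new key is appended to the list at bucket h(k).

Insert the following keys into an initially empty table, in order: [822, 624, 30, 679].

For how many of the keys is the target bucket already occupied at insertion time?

822 -> bucket 0
624 -> bucket 0 (collision)
30 -> bucket 0 (collision)
679 -> bucket 0 (collision)
Final buckets:
0: 822 -> 624 -> 30 -> 679
1: _
2: _
3: _
4: _
5: _
6: _
7: _
8: _
9: _
10: _

3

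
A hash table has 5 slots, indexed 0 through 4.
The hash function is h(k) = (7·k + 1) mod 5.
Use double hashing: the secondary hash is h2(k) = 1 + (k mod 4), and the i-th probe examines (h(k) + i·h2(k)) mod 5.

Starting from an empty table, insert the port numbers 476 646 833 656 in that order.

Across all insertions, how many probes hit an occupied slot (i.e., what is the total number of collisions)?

Insert 476: h=3, slot 3 empty => index 3.
Insert 646: h=3, h2=3, slot 3 occupied => index 1.
Insert 833: h=2, slot 2 empty => index 2.
Insert 656: h=3, h2=1, slot 3 occupied => index 4.
Table: [_, 646, 833, 476, 656]

2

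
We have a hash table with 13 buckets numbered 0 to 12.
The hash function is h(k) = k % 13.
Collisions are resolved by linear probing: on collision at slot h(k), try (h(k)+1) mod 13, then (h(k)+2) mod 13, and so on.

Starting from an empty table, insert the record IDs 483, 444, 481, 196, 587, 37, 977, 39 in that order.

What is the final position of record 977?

5

483 hashes to 2; slot 2 is free -> place at 2.
444 hashes to 2; 2 taken -> place at 3.
481 hashes to 0; slot 0 is free -> place at 0.
196 hashes to 1; slot 1 is free -> place at 1.
587 hashes to 2; 2,3 taken -> place at 4.
37 hashes to 11; slot 11 is free -> place at 11.
977 hashes to 2; 2,3,4 taken -> place at 5.
39 hashes to 0; 0,1,2,3,4,5 taken -> place at 6.
Table: [481, 196, 483, 444, 587, 977, 39, —, —, —, —, 37, —]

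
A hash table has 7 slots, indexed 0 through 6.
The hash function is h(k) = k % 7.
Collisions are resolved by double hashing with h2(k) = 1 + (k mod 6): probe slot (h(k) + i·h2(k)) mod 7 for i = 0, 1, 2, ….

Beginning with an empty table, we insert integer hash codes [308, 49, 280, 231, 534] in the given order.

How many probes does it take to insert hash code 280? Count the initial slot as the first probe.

2

308 hashes to 0; slot 0 is free → place at 0.
49 hashes to 0, h2=2; 0 taken → place at 2.
280 hashes to 0, h2=5; 0 taken → place at 5.
231 hashes to 0, h2=4; 0 taken → place at 4.
534 hashes to 2, h2=1; 2 taken → place at 3.
Table: [308, ∅, 49, 534, 231, 280, ∅]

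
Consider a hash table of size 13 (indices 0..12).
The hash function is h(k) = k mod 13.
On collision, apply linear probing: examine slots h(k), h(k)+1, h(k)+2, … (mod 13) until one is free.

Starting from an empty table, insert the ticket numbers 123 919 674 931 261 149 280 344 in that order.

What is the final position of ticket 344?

12

Insert 123: h=6, slot 6 empty -> index 6.
Insert 919: h=9, slot 9 empty -> index 9.
Insert 674: h=11, slot 11 empty -> index 11.
Insert 931: h=8, slot 8 empty -> index 8.
Insert 261: h=1, slot 1 empty -> index 1.
Insert 149: h=6, slot 6 occupied -> index 7.
Insert 280: h=7, slots 7,8,9 occupied -> index 10.
Insert 344: h=6, slots 6,7,8,9,10,11 occupied -> index 12.
Table: [., 261, ., ., ., ., 123, 149, 931, 919, 280, 674, 344]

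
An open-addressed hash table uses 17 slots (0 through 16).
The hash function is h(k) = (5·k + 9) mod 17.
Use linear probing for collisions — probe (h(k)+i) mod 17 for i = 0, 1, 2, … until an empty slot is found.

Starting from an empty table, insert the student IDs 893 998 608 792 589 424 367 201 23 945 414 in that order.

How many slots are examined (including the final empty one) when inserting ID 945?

Insert 893: h=3, slot 3 empty → index 3.
Insert 998: h=1, slot 1 empty → index 1.
Insert 608: h=6, slot 6 empty → index 6.
Insert 792: h=8, slot 8 empty → index 8.
Insert 589: h=13, slot 13 empty → index 13.
Insert 424: h=4, slot 4 empty → index 4.
Insert 367: h=8, slot 8 occupied → index 9.
Insert 201: h=11, slot 11 empty → index 11.
Insert 23: h=5, slot 5 empty → index 5.
Insert 945: h=8, slots 8,9 occupied → index 10.
Insert 414: h=5, slots 5,6 occupied → index 7.
Table: [_, 998, _, 893, 424, 23, 608, 414, 792, 367, 945, 201, _, 589, _, _, _]

3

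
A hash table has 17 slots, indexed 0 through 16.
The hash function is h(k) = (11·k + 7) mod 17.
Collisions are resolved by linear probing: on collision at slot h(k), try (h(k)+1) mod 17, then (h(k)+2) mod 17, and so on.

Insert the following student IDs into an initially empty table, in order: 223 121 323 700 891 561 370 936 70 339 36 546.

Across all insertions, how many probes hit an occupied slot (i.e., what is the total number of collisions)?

24

223 hashes to 12; slot 12 is free → place at 12.
121 hashes to 12; 12 taken → place at 13.
323 hashes to 7; slot 7 is free → place at 7.
700 hashes to 6; slot 6 is free → place at 6.
891 hashes to 16; slot 16 is free → place at 16.
561 hashes to 7; 7 taken → place at 8.
370 hashes to 14; slot 14 is free → place at 14.
936 hashes to 1; slot 1 is free → place at 1.
70 hashes to 12; 12,13,14 taken → place at 15.
339 hashes to 13; 13,14,15,16 taken → place at 0.
36 hashes to 12; 12,13,14,15,16,0,1 taken → place at 2.
546 hashes to 12; 12,13,14,15,16,0,1,2 taken → place at 3.
Table: [339, 936, 36, 546, —, —, 700, 323, 561, —, —, —, 223, 121, 370, 70, 891]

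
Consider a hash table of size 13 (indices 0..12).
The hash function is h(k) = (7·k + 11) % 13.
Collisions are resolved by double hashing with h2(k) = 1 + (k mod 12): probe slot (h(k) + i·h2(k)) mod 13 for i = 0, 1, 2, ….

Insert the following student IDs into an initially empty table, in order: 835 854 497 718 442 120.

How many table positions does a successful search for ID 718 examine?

2

835: h=6 -> slot 6
854: h=9 -> slot 9
497: h=6, h2=6, probe 6,12 -> slot 12
718: h=6, h2=11, probe 6,4 -> slot 4
442: h=11 -> slot 11
120: h=6, h2=1, probe 6,7 -> slot 7
Table: [∅, ∅, ∅, ∅, 718, ∅, 835, 120, ∅, 854, ∅, 442, 497]
Lookup 718: h=6, h2=11, probe 6,4 → found at 4.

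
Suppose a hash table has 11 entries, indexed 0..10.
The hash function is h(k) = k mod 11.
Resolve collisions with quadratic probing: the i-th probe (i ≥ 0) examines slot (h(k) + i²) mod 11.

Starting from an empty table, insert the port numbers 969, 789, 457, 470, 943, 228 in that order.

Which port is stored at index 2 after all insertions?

943

969 hashes to 1; slot 1 is free → place at 1.
789 hashes to 8; slot 8 is free → place at 8.
457 hashes to 6; slot 6 is free → place at 6.
470 hashes to 8; 8 taken → place at 9.
943 hashes to 8; 8,9,1,6 taken → place at 2.
228 hashes to 8; 8,9,1,6,2 taken → place at 0.
Table: [228, 969, 943, —, —, —, 457, —, 789, 470, —]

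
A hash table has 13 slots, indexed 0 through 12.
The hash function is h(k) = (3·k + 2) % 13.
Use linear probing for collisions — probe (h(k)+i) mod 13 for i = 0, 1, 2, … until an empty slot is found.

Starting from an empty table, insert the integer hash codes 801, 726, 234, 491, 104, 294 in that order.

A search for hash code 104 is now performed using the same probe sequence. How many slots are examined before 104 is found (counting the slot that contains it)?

2

801: h=0 => slot 0
726: h=9 => slot 9
234: h=2 => slot 2
491: h=6 => slot 6
104: h=2, probe 2,3 => slot 3
294: h=0, probe 0,1 => slot 1
Table: [801, 294, 234, 104, -, -, 491, -, -, 726, -, -, -]
Lookup 104: h=2, probe 2,3 → found at 3.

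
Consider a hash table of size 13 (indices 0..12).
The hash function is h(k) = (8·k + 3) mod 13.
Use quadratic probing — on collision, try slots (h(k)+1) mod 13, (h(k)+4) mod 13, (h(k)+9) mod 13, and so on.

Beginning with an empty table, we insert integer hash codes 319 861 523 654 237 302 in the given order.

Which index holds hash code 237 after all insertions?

5

319: h=7 → slot 7
861: h=1 → slot 1
523: h=1, probe 1,2 → slot 2
654: h=9 → slot 9
237: h=1, probe 1,2,5 → slot 5
302: h=1, probe 1,2,5,10 → slot 10
Table: [_, 861, 523, _, _, 237, _, 319, _, 654, 302, _, _]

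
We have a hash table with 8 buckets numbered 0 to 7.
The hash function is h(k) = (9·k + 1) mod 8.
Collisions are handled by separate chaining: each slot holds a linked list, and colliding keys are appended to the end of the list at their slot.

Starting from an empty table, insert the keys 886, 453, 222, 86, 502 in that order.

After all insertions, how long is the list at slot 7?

Insert 886: h=7, bucket 7 empty → new chain.
Insert 453: h=6, bucket 6 empty → new chain.
Insert 222: h=7, bucket 7 nonempty → append to chain.
Insert 86: h=7, bucket 7 nonempty → append to chain.
Insert 502: h=7, bucket 7 nonempty → append to chain.
Final buckets:
0: _
1: _
2: _
3: _
4: _
5: _
6: 453
7: 886 -> 222 -> 86 -> 502

4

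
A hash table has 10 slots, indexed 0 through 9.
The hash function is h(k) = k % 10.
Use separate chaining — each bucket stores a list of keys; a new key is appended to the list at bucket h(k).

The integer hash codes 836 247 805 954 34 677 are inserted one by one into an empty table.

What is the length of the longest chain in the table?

2

Insert 836: h=6, bucket 6 empty -> new chain.
Insert 247: h=7, bucket 7 empty -> new chain.
Insert 805: h=5, bucket 5 empty -> new chain.
Insert 954: h=4, bucket 4 empty -> new chain.
Insert 34: h=4, bucket 4 nonempty -> append to chain.
Insert 677: h=7, bucket 7 nonempty -> append to chain.
Final buckets:
0: .
1: .
2: .
3: .
4: 954 -> 34
5: 805
6: 836
7: 247 -> 677
8: .
9: .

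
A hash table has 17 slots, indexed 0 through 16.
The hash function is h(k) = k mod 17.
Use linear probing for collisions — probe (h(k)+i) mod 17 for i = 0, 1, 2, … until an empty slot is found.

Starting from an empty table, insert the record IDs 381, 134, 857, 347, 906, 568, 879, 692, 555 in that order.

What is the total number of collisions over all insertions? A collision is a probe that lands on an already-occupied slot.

381: h=7 => slot 7
134: h=15 => slot 15
857: h=7, probe 7,8 => slot 8
347: h=7, probe 7,8,9 => slot 9
906: h=5 => slot 5
568: h=7, probe 7,8,9,10 => slot 10
879: h=12 => slot 12
692: h=12, probe 12,13 => slot 13
555: h=11 => slot 11
Table: [—, —, —, —, —, 906, —, 381, 857, 347, 568, 555, 879, 692, —, 134, —]

7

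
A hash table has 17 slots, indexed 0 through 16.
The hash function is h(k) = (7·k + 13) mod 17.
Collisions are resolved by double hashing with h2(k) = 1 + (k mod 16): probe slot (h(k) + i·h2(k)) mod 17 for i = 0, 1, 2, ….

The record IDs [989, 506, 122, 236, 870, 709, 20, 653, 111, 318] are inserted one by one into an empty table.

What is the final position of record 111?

6

989: h=0 -> slot 0
506: h=2 -> slot 2
122: h=0, h2=11, probe 0,11 -> slot 11
236: h=16 -> slot 16
870: h=0, h2=7, probe 0,7 -> slot 7
709: h=12 -> slot 12
20: h=0, h2=5, probe 0,5 -> slot 5
653: h=11, h2=14, probe 11,8 -> slot 8
111: h=8, h2=16, probe 8,7,6 -> slot 6
318: h=12, h2=15, probe 12,10 -> slot 10
Table: [989, ∅, 506, ∅, ∅, 20, 111, 870, 653, ∅, 318, 122, 709, ∅, ∅, ∅, 236]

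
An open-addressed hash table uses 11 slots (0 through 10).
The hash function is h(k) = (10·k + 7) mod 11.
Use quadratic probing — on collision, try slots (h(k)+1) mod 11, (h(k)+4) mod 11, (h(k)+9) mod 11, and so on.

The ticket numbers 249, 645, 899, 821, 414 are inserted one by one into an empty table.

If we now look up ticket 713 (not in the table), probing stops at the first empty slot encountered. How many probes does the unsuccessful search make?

3

249: h=0 → slot 0
645: h=0, probe 0,1 → slot 1
899: h=10 → slot 10
821: h=0, probe 0,1,4 → slot 4
414: h=0, probe 0,1,4,9 → slot 9
Table: [249, 645, -, -, 821, -, -, -, -, 414, 899]
Lookup 713: h=9, probe 9,10,2 → slot 2 empty, not found.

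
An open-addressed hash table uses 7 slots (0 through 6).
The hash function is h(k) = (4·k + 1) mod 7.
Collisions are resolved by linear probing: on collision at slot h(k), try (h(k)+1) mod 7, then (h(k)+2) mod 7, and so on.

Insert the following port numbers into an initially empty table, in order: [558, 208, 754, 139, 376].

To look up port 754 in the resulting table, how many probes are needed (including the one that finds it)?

558: h=0 => slot 0
208: h=0, probe 0,1 => slot 1
754: h=0, probe 0,1,2 => slot 2
139: h=4 => slot 4
376: h=0, probe 0,1,2,3 => slot 3
Table: [558, 208, 754, 376, 139, —, —]
Lookup 754: h=0, probe 0,1,2 → found at 2.

3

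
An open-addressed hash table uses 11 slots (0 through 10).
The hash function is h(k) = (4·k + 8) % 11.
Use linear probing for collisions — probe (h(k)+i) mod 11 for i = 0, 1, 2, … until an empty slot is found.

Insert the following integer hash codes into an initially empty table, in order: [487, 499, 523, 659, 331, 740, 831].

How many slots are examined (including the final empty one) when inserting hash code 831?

487: h=9 → slot 9
499: h=2 → slot 2
523: h=10 → slot 10
659: h=4 → slot 4
331: h=1 → slot 1
740: h=9, probe 9,10,0 → slot 0
831: h=10, probe 10,0,1,2,3 → slot 3
Table: [740, 331, 499, 831, 659, -, -, -, -, 487, 523]

5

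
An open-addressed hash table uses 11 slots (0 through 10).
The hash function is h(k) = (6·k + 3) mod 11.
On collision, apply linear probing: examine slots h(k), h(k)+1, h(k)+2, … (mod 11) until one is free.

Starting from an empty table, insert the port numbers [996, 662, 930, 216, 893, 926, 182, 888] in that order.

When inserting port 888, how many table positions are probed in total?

4

996 hashes to 6; slot 6 is free -> place at 6.
662 hashes to 4; slot 4 is free -> place at 4.
930 hashes to 6; 6 taken -> place at 7.
216 hashes to 1; slot 1 is free -> place at 1.
893 hashes to 4; 4 taken -> place at 5.
926 hashes to 4; 4,5,6,7 taken -> place at 8.
182 hashes to 6; 6,7,8 taken -> place at 9.
888 hashes to 7; 7,8,9 taken -> place at 10.
Table: [-, 216, -, -, 662, 893, 996, 930, 926, 182, 888]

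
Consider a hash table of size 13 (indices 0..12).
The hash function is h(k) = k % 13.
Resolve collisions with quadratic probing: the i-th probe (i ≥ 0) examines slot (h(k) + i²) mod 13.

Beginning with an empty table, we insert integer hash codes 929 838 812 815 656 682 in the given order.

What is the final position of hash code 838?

929: h=6 → slot 6
838: h=6, probe 6,7 → slot 7
812: h=6, probe 6,7,10 → slot 10
815: h=9 → slot 9
656: h=6, probe 6,7,10,2 → slot 2
682: h=6, probe 6,7,10,2,9,5 → slot 5
Table: [—, —, 656, —, —, 682, 929, 838, —, 815, 812, —, —]

7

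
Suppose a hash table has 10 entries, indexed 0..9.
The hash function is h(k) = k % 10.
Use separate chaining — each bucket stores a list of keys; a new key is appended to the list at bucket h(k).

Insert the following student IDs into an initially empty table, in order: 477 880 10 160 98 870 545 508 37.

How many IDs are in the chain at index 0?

4

Insert 477: h=7, bucket 7 empty → new chain.
Insert 880: h=0, bucket 0 empty → new chain.
Insert 10: h=0, bucket 0 nonempty → append to chain.
Insert 160: h=0, bucket 0 nonempty → append to chain.
Insert 98: h=8, bucket 8 empty → new chain.
Insert 870: h=0, bucket 0 nonempty → append to chain.
Insert 545: h=5, bucket 5 empty → new chain.
Insert 508: h=8, bucket 8 nonempty → append to chain.
Insert 37: h=7, bucket 7 nonempty → append to chain.
Final buckets:
0: 880 -> 10 -> 160 -> 870
1: -
2: -
3: -
4: -
5: 545
6: -
7: 477 -> 37
8: 98 -> 508
9: -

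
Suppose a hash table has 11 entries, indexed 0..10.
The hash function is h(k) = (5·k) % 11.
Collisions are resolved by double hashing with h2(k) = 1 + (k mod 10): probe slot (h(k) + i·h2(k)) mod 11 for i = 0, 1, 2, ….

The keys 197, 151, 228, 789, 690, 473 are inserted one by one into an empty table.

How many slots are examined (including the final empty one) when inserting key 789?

Insert 197: h=6, slot 6 empty -> index 6.
Insert 151: h=7, slot 7 empty -> index 7.
Insert 228: h=7, h2=9, slot 7 occupied -> index 5.
Insert 789: h=7, h2=10, slots 7,6,5 occupied -> index 4.
Insert 690: h=7, h2=1, slot 7 occupied -> index 8.
Insert 473: h=0, slot 0 empty -> index 0.
Table: [473, —, —, —, 789, 228, 197, 151, 690, —, —]

4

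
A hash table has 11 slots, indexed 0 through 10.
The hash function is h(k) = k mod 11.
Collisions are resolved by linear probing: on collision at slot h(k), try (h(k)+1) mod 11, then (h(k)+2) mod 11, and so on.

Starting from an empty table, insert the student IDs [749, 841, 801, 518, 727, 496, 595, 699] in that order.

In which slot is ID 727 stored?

Insert 749: h=1, slot 1 empty -> index 1.
Insert 841: h=5, slot 5 empty -> index 5.
Insert 801: h=9, slot 9 empty -> index 9.
Insert 518: h=1, slot 1 occupied -> index 2.
Insert 727: h=1, slots 1,2 occupied -> index 3.
Insert 496: h=1, slots 1,2,3 occupied -> index 4.
Insert 595: h=1, slots 1,2,3,4,5 occupied -> index 6.
Insert 699: h=6, slot 6 occupied -> index 7.
Table: [-, 749, 518, 727, 496, 841, 595, 699, -, 801, -]

3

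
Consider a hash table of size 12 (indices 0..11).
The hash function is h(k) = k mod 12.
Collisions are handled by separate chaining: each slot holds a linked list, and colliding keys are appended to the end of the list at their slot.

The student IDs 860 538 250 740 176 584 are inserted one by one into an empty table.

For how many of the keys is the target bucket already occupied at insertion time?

4

Insert 860: h=8, bucket 8 empty → new chain.
Insert 538: h=10, bucket 10 empty → new chain.
Insert 250: h=10, bucket 10 nonempty → append to chain.
Insert 740: h=8, bucket 8 nonempty → append to chain.
Insert 176: h=8, bucket 8 nonempty → append to chain.
Insert 584: h=8, bucket 8 nonempty → append to chain.
Final buckets:
0: -
1: -
2: -
3: -
4: -
5: -
6: -
7: -
8: 860 -> 740 -> 176 -> 584
9: -
10: 538 -> 250
11: -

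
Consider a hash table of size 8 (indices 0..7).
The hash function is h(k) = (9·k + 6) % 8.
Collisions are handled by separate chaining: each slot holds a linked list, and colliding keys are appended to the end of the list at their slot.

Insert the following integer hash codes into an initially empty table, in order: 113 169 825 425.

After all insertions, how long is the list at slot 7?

Insert 113: h=7, bucket 7 empty → new chain.
Insert 169: h=7, bucket 7 nonempty → append to chain.
Insert 825: h=7, bucket 7 nonempty → append to chain.
Insert 425: h=7, bucket 7 nonempty → append to chain.
Final buckets:
0: .
1: .
2: .
3: .
4: .
5: .
6: .
7: 113 -> 169 -> 825 -> 425

4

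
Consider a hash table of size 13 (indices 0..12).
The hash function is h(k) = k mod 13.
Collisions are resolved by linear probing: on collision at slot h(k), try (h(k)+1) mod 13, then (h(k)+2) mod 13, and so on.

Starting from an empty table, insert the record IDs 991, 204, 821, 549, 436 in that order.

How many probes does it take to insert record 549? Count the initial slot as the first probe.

Insert 991: h=3, slot 3 empty -> index 3.
Insert 204: h=9, slot 9 empty -> index 9.
Insert 821: h=2, slot 2 empty -> index 2.
Insert 549: h=3, slot 3 occupied -> index 4.
Insert 436: h=7, slot 7 empty -> index 7.
Table: [—, —, 821, 991, 549, —, —, 436, —, 204, —, —, —]

2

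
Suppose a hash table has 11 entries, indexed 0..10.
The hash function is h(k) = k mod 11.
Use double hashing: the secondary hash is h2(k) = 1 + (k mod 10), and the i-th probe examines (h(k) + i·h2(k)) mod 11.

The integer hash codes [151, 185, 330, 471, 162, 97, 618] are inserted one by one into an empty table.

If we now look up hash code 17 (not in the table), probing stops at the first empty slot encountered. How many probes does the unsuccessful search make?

5

151: h=8 => slot 8
185: h=9 => slot 9
330: h=0 => slot 0
471: h=9, h2=2, probe 9,0,2 => slot 2
162: h=8, h2=3, probe 8,0,3 => slot 3
97: h=9, h2=8, probe 9,6 => slot 6
618: h=2, h2=9, probe 2,0,9,7 => slot 7
Table: [330, _, 471, 162, _, _, 97, 618, 151, 185, _]
Lookup 17: h=6, h2=8, probe 6,3,0,8,5 → slot 5 empty, not found.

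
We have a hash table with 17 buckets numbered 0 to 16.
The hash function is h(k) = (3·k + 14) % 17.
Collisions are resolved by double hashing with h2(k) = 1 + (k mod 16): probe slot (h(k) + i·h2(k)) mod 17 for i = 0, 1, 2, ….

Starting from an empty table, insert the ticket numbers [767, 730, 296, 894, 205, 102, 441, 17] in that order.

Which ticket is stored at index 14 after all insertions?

767: h=3 → slot 3
730: h=11 → slot 11
296: h=1 → slot 1
894: h=10 → slot 10
205: h=0 → slot 0
102: h=14 → slot 14
441: h=11, h2=10, probe 11,4 → slot 4
17: h=14, h2=2, probe 14,16 → slot 16
Table: [205, 296, _, 767, 441, _, _, _, _, _, 894, 730, _, _, 102, _, 17]

102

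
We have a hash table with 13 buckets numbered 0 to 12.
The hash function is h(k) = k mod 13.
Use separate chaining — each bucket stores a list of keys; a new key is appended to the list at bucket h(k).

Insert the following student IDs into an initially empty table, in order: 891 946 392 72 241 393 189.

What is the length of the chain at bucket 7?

891 → bucket 7
946 → bucket 10
392 → bucket 2
72 → bucket 7 (collision)
241 → bucket 7 (collision)
393 → bucket 3
189 → bucket 7 (collision)
Final buckets:
0: .
1: .
2: 392
3: 393
4: .
5: .
6: .
7: 891 -> 72 -> 241 -> 189
8: .
9: .
10: 946
11: .
12: .

4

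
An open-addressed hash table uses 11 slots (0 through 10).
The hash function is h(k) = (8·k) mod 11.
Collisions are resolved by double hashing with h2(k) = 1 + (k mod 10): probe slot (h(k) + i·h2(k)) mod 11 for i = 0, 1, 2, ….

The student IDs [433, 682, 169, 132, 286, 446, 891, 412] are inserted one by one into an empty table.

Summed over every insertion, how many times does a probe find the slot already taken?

7

433: h=10 -> slot 10
682: h=0 -> slot 0
169: h=10, h2=10, probe 10,9 -> slot 9
132: h=0, h2=3, probe 0,3 -> slot 3
286: h=0, h2=7, probe 0,7 -> slot 7
446: h=4 -> slot 4
891: h=0, h2=2, probe 0,2 -> slot 2
412: h=7, h2=3, probe 7,10,2,5 -> slot 5
Table: [682, ∅, 891, 132, 446, 412, ∅, 286, ∅, 169, 433]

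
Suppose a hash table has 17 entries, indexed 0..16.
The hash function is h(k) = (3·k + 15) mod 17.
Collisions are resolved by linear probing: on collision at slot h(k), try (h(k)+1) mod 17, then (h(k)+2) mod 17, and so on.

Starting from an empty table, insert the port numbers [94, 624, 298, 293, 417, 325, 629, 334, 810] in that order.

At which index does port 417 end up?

11

Insert 94: h=8, slot 8 empty => index 8.
Insert 624: h=0, slot 0 empty => index 0.
Insert 298: h=8, slot 8 occupied => index 9.
Insert 293: h=10, slot 10 empty => index 10.
Insert 417: h=8, slots 8,9,10 occupied => index 11.
Insert 325: h=4, slot 4 empty => index 4.
Insert 629: h=15, slot 15 empty => index 15.
Insert 334: h=14, slot 14 empty => index 14.
Insert 810: h=14, slots 14,15 occupied => index 16.
Table: [624, ∅, ∅, ∅, 325, ∅, ∅, ∅, 94, 298, 293, 417, ∅, ∅, 334, 629, 810]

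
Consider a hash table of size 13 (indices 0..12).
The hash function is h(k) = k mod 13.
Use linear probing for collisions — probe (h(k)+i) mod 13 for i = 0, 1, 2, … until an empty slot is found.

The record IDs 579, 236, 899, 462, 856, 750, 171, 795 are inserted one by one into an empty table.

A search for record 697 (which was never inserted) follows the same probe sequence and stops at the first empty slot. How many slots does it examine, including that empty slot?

3

579: h=7 -> slot 7
236: h=2 -> slot 2
899: h=2, probe 2,3 -> slot 3
462: h=7, probe 7,8 -> slot 8
856: h=11 -> slot 11
750: h=9 -> slot 9
171: h=2, probe 2,3,4 -> slot 4
795: h=2, probe 2,3,4,5 -> slot 5
Table: [—, —, 236, 899, 171, 795, —, 579, 462, 750, —, 856, —]
Lookup 697: h=8, probe 8,9,10 → slot 10 empty, not found.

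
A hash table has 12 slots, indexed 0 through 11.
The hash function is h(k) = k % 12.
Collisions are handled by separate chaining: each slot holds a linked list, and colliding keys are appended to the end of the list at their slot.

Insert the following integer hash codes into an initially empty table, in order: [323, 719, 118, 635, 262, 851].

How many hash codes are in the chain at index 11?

Insert 323: h=11, bucket 11 empty → new chain.
Insert 719: h=11, bucket 11 nonempty → append to chain.
Insert 118: h=10, bucket 10 empty → new chain.
Insert 635: h=11, bucket 11 nonempty → append to chain.
Insert 262: h=10, bucket 10 nonempty → append to chain.
Insert 851: h=11, bucket 11 nonempty → append to chain.
Final buckets:
0: -
1: -
2: -
3: -
4: -
5: -
6: -
7: -
8: -
9: -
10: 118 -> 262
11: 323 -> 719 -> 635 -> 851

4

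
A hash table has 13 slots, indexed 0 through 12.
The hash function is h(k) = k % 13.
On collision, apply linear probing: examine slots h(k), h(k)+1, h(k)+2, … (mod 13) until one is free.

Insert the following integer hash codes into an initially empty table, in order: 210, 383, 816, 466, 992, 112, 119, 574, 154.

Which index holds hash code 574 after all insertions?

5

210 hashes to 2; slot 2 is free => place at 2.
383 hashes to 6; slot 6 is free => place at 6.
816 hashes to 10; slot 10 is free => place at 10.
466 hashes to 11; slot 11 is free => place at 11.
992 hashes to 4; slot 4 is free => place at 4.
112 hashes to 8; slot 8 is free => place at 8.
119 hashes to 2; 2 taken => place at 3.
574 hashes to 2; 2,3,4 taken => place at 5.
154 hashes to 11; 11 taken => place at 12.
Table: [—, —, 210, 119, 992, 574, 383, —, 112, —, 816, 466, 154]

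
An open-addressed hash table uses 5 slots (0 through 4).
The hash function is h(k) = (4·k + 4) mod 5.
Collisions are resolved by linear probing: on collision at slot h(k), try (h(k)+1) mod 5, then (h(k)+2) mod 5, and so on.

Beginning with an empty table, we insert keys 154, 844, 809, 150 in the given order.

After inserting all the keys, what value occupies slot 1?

844

154 hashes to 0; slot 0 is free -> place at 0.
844 hashes to 0; 0 taken -> place at 1.
809 hashes to 0; 0,1 taken -> place at 2.
150 hashes to 4; slot 4 is free -> place at 4.
Table: [154, 844, 809, ., 150]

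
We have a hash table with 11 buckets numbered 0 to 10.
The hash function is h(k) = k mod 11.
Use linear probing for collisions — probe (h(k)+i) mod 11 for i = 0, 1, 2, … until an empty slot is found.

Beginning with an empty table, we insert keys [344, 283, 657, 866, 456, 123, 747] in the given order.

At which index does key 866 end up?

344 hashes to 3; slot 3 is free => place at 3.
283 hashes to 8; slot 8 is free => place at 8.
657 hashes to 8; 8 taken => place at 9.
866 hashes to 8; 8,9 taken => place at 10.
456 hashes to 5; slot 5 is free => place at 5.
123 hashes to 2; slot 2 is free => place at 2.
747 hashes to 10; 10 taken => place at 0.
Table: [747, -, 123, 344, -, 456, -, -, 283, 657, 866]

10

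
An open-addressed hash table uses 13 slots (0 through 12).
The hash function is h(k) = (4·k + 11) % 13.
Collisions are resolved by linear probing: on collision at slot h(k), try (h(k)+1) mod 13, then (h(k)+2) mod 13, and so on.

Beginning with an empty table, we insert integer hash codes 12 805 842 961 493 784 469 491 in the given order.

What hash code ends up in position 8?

805

12 hashes to 7; slot 7 is free -> place at 7.
805 hashes to 7; 7 taken -> place at 8.
842 hashes to 12; slot 12 is free -> place at 12.
961 hashes to 7; 7,8 taken -> place at 9.
493 hashes to 7; 7,8,9 taken -> place at 10.
784 hashes to 1; slot 1 is free -> place at 1.
469 hashes to 2; slot 2 is free -> place at 2.
491 hashes to 12; 12 taken -> place at 0.
Table: [491, 784, 469, -, -, -, -, 12, 805, 961, 493, -, 842]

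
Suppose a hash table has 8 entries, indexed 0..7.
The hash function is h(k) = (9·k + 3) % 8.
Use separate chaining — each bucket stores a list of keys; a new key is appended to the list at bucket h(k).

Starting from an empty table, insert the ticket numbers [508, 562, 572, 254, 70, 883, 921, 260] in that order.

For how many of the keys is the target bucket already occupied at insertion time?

508 → bucket 7
562 → bucket 5
572 → bucket 7 (collision)
254 → bucket 1
70 → bucket 1 (collision)
883 → bucket 6
921 → bucket 4
260 → bucket 7 (collision)
Final buckets:
0: .
1: 254 -> 70
2: .
3: .
4: 921
5: 562
6: 883
7: 508 -> 572 -> 260

3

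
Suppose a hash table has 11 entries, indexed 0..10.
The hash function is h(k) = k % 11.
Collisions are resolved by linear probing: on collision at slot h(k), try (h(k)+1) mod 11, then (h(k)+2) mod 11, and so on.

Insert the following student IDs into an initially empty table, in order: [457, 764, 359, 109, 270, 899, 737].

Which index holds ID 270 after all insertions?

8

Insert 457: h=6, slot 6 empty => index 6.
Insert 764: h=5, slot 5 empty => index 5.
Insert 359: h=7, slot 7 empty => index 7.
Insert 109: h=10, slot 10 empty => index 10.
Insert 270: h=6, slots 6,7 occupied => index 8.
Insert 899: h=8, slot 8 occupied => index 9.
Insert 737: h=0, slot 0 empty => index 0.
Table: [737, -, -, -, -, 764, 457, 359, 270, 899, 109]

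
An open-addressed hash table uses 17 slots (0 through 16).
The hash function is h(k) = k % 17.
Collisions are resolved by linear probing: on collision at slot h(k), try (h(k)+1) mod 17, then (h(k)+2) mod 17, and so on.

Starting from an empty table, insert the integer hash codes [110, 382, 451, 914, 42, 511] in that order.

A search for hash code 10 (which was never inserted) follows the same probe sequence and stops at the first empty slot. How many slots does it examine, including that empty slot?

110: h=8 → slot 8
382: h=8, probe 8,9 → slot 9
451: h=9, probe 9,10 → slot 10
914: h=13 → slot 13
42: h=8, probe 8,9,10,11 → slot 11
511: h=1 → slot 1
Table: [., 511, ., ., ., ., ., ., 110, 382, 451, 42, ., 914, ., ., .]
Lookup 10: h=10, probe 10,11,12 → slot 12 empty, not found.

3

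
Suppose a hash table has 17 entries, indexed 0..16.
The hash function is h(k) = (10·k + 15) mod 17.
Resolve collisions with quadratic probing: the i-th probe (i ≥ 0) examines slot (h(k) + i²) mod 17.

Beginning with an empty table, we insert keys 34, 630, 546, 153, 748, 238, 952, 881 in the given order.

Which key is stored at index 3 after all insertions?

Insert 34: h=15, slot 15 empty -> index 15.
Insert 630: h=8, slot 8 empty -> index 8.
Insert 546: h=1, slot 1 empty -> index 1.
Insert 153: h=15, slot 15 occupied -> index 16.
Insert 748: h=15, slots 15,16 occupied -> index 2.
Insert 238: h=15, slots 15,16,2 occupied -> index 7.
Insert 952: h=15, slots 15,16,2,7 occupied -> index 14.
Insert 881: h=2, slot 2 occupied -> index 3.
Table: [-, 546, 748, 881, -, -, -, 238, 630, -, -, -, -, -, 952, 34, 153]

881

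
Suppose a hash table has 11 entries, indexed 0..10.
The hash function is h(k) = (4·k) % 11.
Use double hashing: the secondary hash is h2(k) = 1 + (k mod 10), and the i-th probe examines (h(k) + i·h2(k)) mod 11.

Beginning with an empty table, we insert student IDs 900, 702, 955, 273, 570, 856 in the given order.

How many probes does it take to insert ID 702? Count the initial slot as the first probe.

2

Insert 900: h=3, slot 3 empty => index 3.
Insert 702: h=3, h2=3, slot 3 occupied => index 6.
Insert 955: h=3, h2=6, slot 3 occupied => index 9.
Insert 273: h=3, h2=4, slot 3 occupied => index 7.
Insert 570: h=3, h2=1, slot 3 occupied => index 4.
Insert 856: h=3, h2=7, slot 3 occupied => index 10.
Table: [∅, ∅, ∅, 900, 570, ∅, 702, 273, ∅, 955, 856]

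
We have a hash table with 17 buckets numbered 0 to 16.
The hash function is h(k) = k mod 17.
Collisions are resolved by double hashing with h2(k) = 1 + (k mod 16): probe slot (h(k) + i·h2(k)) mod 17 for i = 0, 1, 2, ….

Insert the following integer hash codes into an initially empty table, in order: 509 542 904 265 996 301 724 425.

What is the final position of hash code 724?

13

509 hashes to 16; slot 16 is free => place at 16.
542 hashes to 15; slot 15 is free => place at 15.
904 hashes to 3; slot 3 is free => place at 3.
265 hashes to 10; slot 10 is free => place at 10.
996 hashes to 10, h2=5; 10,15,3 taken => place at 8.
301 hashes to 12; slot 12 is free => place at 12.
724 hashes to 10, h2=5; 10,15,3,8 taken => place at 13.
425 hashes to 0; slot 0 is free => place at 0.
Table: [425, -, -, 904, -, -, -, -, 996, -, 265, -, 301, 724, -, 542, 509]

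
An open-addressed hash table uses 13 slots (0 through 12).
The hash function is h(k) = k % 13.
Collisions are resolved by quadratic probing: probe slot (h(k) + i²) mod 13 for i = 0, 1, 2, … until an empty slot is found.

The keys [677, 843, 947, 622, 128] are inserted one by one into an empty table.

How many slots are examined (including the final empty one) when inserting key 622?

3

677 hashes to 1; slot 1 is free → place at 1.
843 hashes to 11; slot 11 is free → place at 11.
947 hashes to 11; 11 taken → place at 12.
622 hashes to 11; 11,12 taken → place at 2.
128 hashes to 11; 11,12,2 taken → place at 7.
Table: [—, 677, 622, —, —, —, —, 128, —, —, —, 843, 947]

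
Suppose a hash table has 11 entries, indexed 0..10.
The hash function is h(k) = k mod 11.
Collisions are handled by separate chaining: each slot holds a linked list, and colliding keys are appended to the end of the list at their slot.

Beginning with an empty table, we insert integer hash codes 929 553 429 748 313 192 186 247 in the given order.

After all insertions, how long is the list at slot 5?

4

929 -> bucket 5
553 -> bucket 3
429 -> bucket 0
748 -> bucket 0 (collision)
313 -> bucket 5 (collision)
192 -> bucket 5 (collision)
186 -> bucket 10
247 -> bucket 5 (collision)
Final buckets:
0: 429 -> 748
1: .
2: .
3: 553
4: .
5: 929 -> 313 -> 192 -> 247
6: .
7: .
8: .
9: .
10: 186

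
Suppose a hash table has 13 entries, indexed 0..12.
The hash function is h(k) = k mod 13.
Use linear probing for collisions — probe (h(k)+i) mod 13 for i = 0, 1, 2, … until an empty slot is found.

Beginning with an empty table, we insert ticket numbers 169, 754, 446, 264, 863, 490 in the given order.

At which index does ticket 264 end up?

5

Insert 169: h=0, slot 0 empty => index 0.
Insert 754: h=0, slot 0 occupied => index 1.
Insert 446: h=4, slot 4 empty => index 4.
Insert 264: h=4, slot 4 occupied => index 5.
Insert 863: h=5, slot 5 occupied => index 6.
Insert 490: h=9, slot 9 empty => index 9.
Table: [169, 754, ∅, ∅, 446, 264, 863, ∅, ∅, 490, ∅, ∅, ∅]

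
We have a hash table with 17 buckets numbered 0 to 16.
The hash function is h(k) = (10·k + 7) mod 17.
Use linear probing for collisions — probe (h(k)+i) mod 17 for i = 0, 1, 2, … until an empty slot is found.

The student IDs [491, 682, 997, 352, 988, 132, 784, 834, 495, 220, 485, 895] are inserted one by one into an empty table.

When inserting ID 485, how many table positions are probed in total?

491: h=4 => slot 4
682: h=10 => slot 10
997: h=15 => slot 15
352: h=8 => slot 8
988: h=10, probe 10,11 => slot 11
132: h=1 => slot 1
784: h=10, probe 10,11,12 => slot 12
834: h=0 => slot 0
495: h=10, probe 10,11,12,13 => slot 13
220: h=14 => slot 14
485: h=12, probe 12,13,14,15,16 => slot 16
895: h=15, probe 15,16,0,1,2 => slot 2
Table: [834, 132, 895, —, 491, —, —, —, 352, —, 682, 988, 784, 495, 220, 997, 485]

5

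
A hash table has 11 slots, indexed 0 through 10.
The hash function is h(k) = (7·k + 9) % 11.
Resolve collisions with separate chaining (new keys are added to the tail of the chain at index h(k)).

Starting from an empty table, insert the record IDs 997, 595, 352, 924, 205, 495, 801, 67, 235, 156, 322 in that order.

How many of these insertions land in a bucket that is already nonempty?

997 -> bucket 3
595 -> bucket 5
352 -> bucket 9
924 -> bucket 9 (collision)
205 -> bucket 3 (collision)
495 -> bucket 9 (collision)
801 -> bucket 6
67 -> bucket 5 (collision)
235 -> bucket 4
156 -> bucket 1
322 -> bucket 8
Final buckets:
0: .
1: 156
2: .
3: 997 -> 205
4: 235
5: 595 -> 67
6: 801
7: .
8: 322
9: 352 -> 924 -> 495
10: .

4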